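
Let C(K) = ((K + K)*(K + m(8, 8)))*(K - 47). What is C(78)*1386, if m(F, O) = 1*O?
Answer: 576431856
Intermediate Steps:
m(F, O) = O
C(K) = 2*K*(-47 + K)*(8 + K) (C(K) = ((K + K)*(K + 8))*(K - 47) = ((2*K)*(8 + K))*(-47 + K) = (2*K*(8 + K))*(-47 + K) = 2*K*(-47 + K)*(8 + K))
C(78)*1386 = (2*78*(-376 + 78**2 - 39*78))*1386 = (2*78*(-376 + 6084 - 3042))*1386 = (2*78*2666)*1386 = 415896*1386 = 576431856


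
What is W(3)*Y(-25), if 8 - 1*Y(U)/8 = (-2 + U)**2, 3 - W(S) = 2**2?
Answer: 5768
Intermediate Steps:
W(S) = -1 (W(S) = 3 - 1*2**2 = 3 - 1*4 = 3 - 4 = -1)
Y(U) = 64 - 8*(-2 + U)**2
W(3)*Y(-25) = -(64 - 8*(-2 - 25)**2) = -(64 - 8*(-27)**2) = -(64 - 8*729) = -(64 - 5832) = -1*(-5768) = 5768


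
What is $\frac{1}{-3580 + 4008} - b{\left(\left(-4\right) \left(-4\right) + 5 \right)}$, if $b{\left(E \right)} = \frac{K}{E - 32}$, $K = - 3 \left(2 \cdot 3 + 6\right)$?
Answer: $- \frac{15397}{4708} \approx -3.2704$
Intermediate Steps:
$K = -36$ ($K = - 3 \left(6 + 6\right) = \left(-3\right) 12 = -36$)
$b{\left(E \right)} = - \frac{36}{-32 + E}$ ($b{\left(E \right)} = - \frac{36}{E - 32} = - \frac{36}{-32 + E}$)
$\frac{1}{-3580 + 4008} - b{\left(\left(-4\right) \left(-4\right) + 5 \right)} = \frac{1}{-3580 + 4008} - - \frac{36}{-32 + \left(\left(-4\right) \left(-4\right) + 5\right)} = \frac{1}{428} - - \frac{36}{-32 + \left(16 + 5\right)} = \frac{1}{428} - - \frac{36}{-32 + 21} = \frac{1}{428} - - \frac{36}{-11} = \frac{1}{428} - \left(-36\right) \left(- \frac{1}{11}\right) = \frac{1}{428} - \frac{36}{11} = - \frac{15397}{4708}$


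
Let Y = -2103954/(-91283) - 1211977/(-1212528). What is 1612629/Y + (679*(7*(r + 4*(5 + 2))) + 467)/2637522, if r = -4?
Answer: 470774053028489110036729/7020387343128120966 ≈ 67058.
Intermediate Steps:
Y = 2661736032203/110683193424 (Y = -2103954*(-1/91283) - 1211977*(-1/1212528) = 2103954/91283 + 1211977/1212528 = 2661736032203/110683193424 ≈ 24.048)
1612629/Y + (679*(7*(r + 4*(5 + 2))) + 467)/2637522 = 1612629/(2661736032203/110683193424) + (679*(7*(-4 + 4*(5 + 2))) + 467)/2637522 = 1612629*(110683193424/2661736032203) + (679*(7*(-4 + 4*7)) + 467)*(1/2637522) = 178490927528151696/2661736032203 + (679*(7*(-4 + 28)) + 467)*(1/2637522) = 178490927528151696/2661736032203 + (679*(7*24) + 467)*(1/2637522) = 178490927528151696/2661736032203 + (679*168 + 467)*(1/2637522) = 178490927528151696/2661736032203 + (114072 + 467)*(1/2637522) = 178490927528151696/2661736032203 + 114539*(1/2637522) = 178490927528151696/2661736032203 + 114539/2637522 = 470774053028489110036729/7020387343128120966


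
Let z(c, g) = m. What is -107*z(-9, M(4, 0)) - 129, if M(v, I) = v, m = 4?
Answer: -557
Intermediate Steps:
z(c, g) = 4
-107*z(-9, M(4, 0)) - 129 = -107*4 - 129 = -428 - 129 = -557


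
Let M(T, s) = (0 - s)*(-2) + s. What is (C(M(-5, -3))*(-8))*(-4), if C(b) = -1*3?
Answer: -96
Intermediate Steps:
M(T, s) = 3*s (M(T, s) = -s*(-2) + s = 2*s + s = 3*s)
C(b) = -3
(C(M(-5, -3))*(-8))*(-4) = -3*(-8)*(-4) = 24*(-4) = -96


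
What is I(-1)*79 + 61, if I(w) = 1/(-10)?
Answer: 531/10 ≈ 53.100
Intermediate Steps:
I(w) = -1/10
I(-1)*79 + 61 = -1/10*79 + 61 = -79/10 + 61 = 531/10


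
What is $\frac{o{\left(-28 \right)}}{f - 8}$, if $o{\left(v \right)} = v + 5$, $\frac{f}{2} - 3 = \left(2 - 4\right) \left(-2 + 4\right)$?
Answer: $\frac{23}{10} \approx 2.3$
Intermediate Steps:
$f = -2$ ($f = 6 + 2 \left(2 - 4\right) \left(-2 + 4\right) = 6 + 2 \left(\left(-2\right) 2\right) = 6 + 2 \left(-4\right) = 6 - 8 = -2$)
$o{\left(v \right)} = 5 + v$
$\frac{o{\left(-28 \right)}}{f - 8} = \frac{5 - 28}{-2 - 8} = - \frac{23}{-10} = \left(-23\right) \left(- \frac{1}{10}\right) = \frac{23}{10}$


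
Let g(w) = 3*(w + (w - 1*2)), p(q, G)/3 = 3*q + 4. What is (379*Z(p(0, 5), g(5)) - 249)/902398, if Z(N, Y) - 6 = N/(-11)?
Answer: 17727/9926378 ≈ 0.0017858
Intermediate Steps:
p(q, G) = 12 + 9*q (p(q, G) = 3*(3*q + 4) = 3*(4 + 3*q) = 12 + 9*q)
g(w) = -6 + 6*w (g(w) = 3*(w + (w - 2)) = 3*(w + (-2 + w)) = 3*(-2 + 2*w) = -6 + 6*w)
Z(N, Y) = 6 - N/11 (Z(N, Y) = 6 + N/(-11) = 6 + N*(-1/11) = 6 - N/11)
(379*Z(p(0, 5), g(5)) - 249)/902398 = (379*(6 - (12 + 9*0)/11) - 249)/902398 = (379*(6 - (12 + 0)/11) - 249)*(1/902398) = (379*(6 - 1/11*12) - 249)*(1/902398) = (379*(6 - 12/11) - 249)*(1/902398) = (379*(54/11) - 249)*(1/902398) = (20466/11 - 249)*(1/902398) = (17727/11)*(1/902398) = 17727/9926378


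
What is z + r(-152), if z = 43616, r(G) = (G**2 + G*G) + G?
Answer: 89672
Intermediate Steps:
r(G) = G + 2*G**2 (r(G) = (G**2 + G**2) + G = 2*G**2 + G = G + 2*G**2)
z + r(-152) = 43616 - 152*(1 + 2*(-152)) = 43616 - 152*(1 - 304) = 43616 - 152*(-303) = 43616 + 46056 = 89672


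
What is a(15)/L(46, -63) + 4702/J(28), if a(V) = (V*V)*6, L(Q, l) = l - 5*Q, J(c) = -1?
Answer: -1379036/293 ≈ -4706.6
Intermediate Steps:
a(V) = 6*V² (a(V) = V²*6 = 6*V²)
a(15)/L(46, -63) + 4702/J(28) = (6*15²)/(-63 - 5*46) + 4702/(-1) = (6*225)/(-63 - 230) + 4702*(-1) = 1350/(-293) - 4702 = 1350*(-1/293) - 4702 = -1350/293 - 4702 = -1379036/293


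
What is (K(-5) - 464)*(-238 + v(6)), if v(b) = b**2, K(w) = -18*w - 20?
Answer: 79588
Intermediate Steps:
K(w) = -20 - 18*w
(K(-5) - 464)*(-238 + v(6)) = ((-20 - 18*(-5)) - 464)*(-238 + 6**2) = ((-20 + 90) - 464)*(-238 + 36) = (70 - 464)*(-202) = -394*(-202) = 79588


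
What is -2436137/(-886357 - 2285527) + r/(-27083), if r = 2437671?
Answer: -333305727991/3734962364 ≈ -89.239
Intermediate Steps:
-2436137/(-886357 - 2285527) + r/(-27083) = -2436137/(-886357 - 2285527) + 2437671/(-27083) = -2436137/(-3171884) + 2437671*(-1/27083) = -2436137*(-1/3171884) - 2437671/27083 = 105919/137908 - 2437671/27083 = -333305727991/3734962364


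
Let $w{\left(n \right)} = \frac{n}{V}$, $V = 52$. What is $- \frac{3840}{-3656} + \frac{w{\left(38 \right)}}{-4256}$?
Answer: $\frac{2795063}{2661568} \approx 1.0502$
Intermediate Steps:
$w{\left(n \right)} = \frac{n}{52}$
$- \frac{3840}{-3656} + \frac{w{\left(38 \right)}}{-4256} = - \frac{3840}{-3656} + \frac{\frac{1}{52} \cdot 38}{-4256} = \left(-3840\right) \left(- \frac{1}{3656}\right) + \frac{19}{26} \left(- \frac{1}{4256}\right) = \frac{480}{457} - \frac{1}{5824} = \frac{2795063}{2661568}$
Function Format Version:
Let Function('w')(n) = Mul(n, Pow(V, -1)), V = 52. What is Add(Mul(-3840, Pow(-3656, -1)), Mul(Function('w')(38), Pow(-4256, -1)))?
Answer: Rational(2795063, 2661568) ≈ 1.0502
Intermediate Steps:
Function('w')(n) = Mul(Rational(1, 52), n) (Function('w')(n) = Mul(n, Pow(52, -1)) = Mul(n, Rational(1, 52)) = Mul(Rational(1, 52), n))
Add(Mul(-3840, Pow(-3656, -1)), Mul(Function('w')(38), Pow(-4256, -1))) = Add(Mul(-3840, Pow(-3656, -1)), Mul(Mul(Rational(1, 52), 38), Pow(-4256, -1))) = Add(Mul(-3840, Rational(-1, 3656)), Mul(Rational(19, 26), Rational(-1, 4256))) = Add(Rational(480, 457), Rational(-1, 5824)) = Rational(2795063, 2661568)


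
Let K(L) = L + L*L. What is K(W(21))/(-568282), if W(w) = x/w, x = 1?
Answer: -1/11391471 ≈ -8.7785e-8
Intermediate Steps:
W(w) = 1/w
K(L) = L + L²
K(W(21))/(-568282) = ((1 + 1/21)/21)/(-568282) = ((1 + 1/21)/21)*(-1/568282) = ((1/21)*(22/21))*(-1/568282) = (22/441)*(-1/568282) = -1/11391471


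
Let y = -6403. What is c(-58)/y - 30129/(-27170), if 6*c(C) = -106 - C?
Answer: 924083/832390 ≈ 1.1102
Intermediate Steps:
c(C) = -53/3 - C/6 (c(C) = (-106 - C)/6 = -53/3 - C/6)
c(-58)/y - 30129/(-27170) = (-53/3 - ⅙*(-58))/(-6403) - 30129/(-27170) = (-53/3 + 29/3)*(-1/6403) - 30129*(-1/27170) = -8*(-1/6403) + 2739/2470 = 8/6403 + 2739/2470 = 924083/832390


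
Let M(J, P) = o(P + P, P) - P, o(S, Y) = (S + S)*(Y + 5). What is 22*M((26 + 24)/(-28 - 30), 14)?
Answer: 23100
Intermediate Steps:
o(S, Y) = 2*S*(5 + Y) (o(S, Y) = (2*S)*(5 + Y) = 2*S*(5 + Y))
M(J, P) = -P + 4*P*(5 + P) (M(J, P) = 2*(P + P)*(5 + P) - P = 2*(2*P)*(5 + P) - P = 4*P*(5 + P) - P = -P + 4*P*(5 + P))
22*M((26 + 24)/(-28 - 30), 14) = 22*(14*(19 + 4*14)) = 22*(14*(19 + 56)) = 22*(14*75) = 22*1050 = 23100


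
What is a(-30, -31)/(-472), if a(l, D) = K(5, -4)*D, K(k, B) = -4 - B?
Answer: 0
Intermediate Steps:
a(l, D) = 0 (a(l, D) = (-4 - 1*(-4))*D = (-4 + 4)*D = 0*D = 0)
a(-30, -31)/(-472) = 0/(-472) = 0*(-1/472) = 0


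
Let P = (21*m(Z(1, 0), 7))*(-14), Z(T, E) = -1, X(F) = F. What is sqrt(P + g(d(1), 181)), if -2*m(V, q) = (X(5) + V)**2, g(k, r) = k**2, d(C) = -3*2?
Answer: 2*sqrt(597) ≈ 48.867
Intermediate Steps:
d(C) = -6
m(V, q) = -(5 + V)**2/2
P = 2352 (P = (21*(-(5 - 1)**2/2))*(-14) = (21*(-1/2*4**2))*(-14) = (21*(-1/2*16))*(-14) = (21*(-8))*(-14) = -168*(-14) = 2352)
sqrt(P + g(d(1), 181)) = sqrt(2352 + (-6)**2) = sqrt(2352 + 36) = sqrt(2388) = 2*sqrt(597)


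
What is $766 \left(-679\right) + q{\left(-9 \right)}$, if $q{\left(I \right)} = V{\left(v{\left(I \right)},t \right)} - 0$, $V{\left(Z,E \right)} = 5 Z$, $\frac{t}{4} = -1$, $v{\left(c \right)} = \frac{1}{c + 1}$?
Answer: $- \frac{4160917}{8} \approx -5.2011 \cdot 10^{5}$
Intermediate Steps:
$v{\left(c \right)} = \frac{1}{1 + c}$
$t = -4$ ($t = 4 \left(-1\right) = -4$)
$q{\left(I \right)} = \frac{5}{1 + I}$ ($q{\left(I \right)} = \frac{5}{1 + I} - 0 = \frac{5}{1 + I} + 0 = \frac{5}{1 + I}$)
$766 \left(-679\right) + q{\left(-9 \right)} = 766 \left(-679\right) + \frac{5}{1 - 9} = -520114 + \frac{5}{-8} = -520114 + 5 \left(- \frac{1}{8}\right) = -520114 - \frac{5}{8} = - \frac{4160917}{8}$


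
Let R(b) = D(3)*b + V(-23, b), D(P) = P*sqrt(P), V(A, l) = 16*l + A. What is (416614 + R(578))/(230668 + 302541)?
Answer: 425839/533209 + 1734*sqrt(3)/533209 ≈ 0.80427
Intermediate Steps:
V(A, l) = A + 16*l
D(P) = P**(3/2)
R(b) = -23 + 16*b + 3*b*sqrt(3) (R(b) = 3**(3/2)*b + (-23 + 16*b) = (3*sqrt(3))*b + (-23 + 16*b) = 3*b*sqrt(3) + (-23 + 16*b) = -23 + 16*b + 3*b*sqrt(3))
(416614 + R(578))/(230668 + 302541) = (416614 + (-23 + 16*578 + 3*578*sqrt(3)))/(230668 + 302541) = (416614 + (-23 + 9248 + 1734*sqrt(3)))/533209 = (416614 + (9225 + 1734*sqrt(3)))*(1/533209) = (425839 + 1734*sqrt(3))*(1/533209) = 425839/533209 + 1734*sqrt(3)/533209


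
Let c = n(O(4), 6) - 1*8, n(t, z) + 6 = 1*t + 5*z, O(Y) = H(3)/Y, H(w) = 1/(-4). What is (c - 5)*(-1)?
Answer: -175/16 ≈ -10.938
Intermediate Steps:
H(w) = -¼
O(Y) = -1/(4*Y)
n(t, z) = -6 + t + 5*z (n(t, z) = -6 + (1*t + 5*z) = -6 + (t + 5*z) = -6 + t + 5*z)
c = 255/16 (c = (-6 - ¼/4 + 5*6) - 1*8 = (-6 - ¼*¼ + 30) - 8 = (-6 - 1/16 + 30) - 8 = 383/16 - 8 = 255/16 ≈ 15.938)
(c - 5)*(-1) = (255/16 - 5)*(-1) = (175/16)*(-1) = -175/16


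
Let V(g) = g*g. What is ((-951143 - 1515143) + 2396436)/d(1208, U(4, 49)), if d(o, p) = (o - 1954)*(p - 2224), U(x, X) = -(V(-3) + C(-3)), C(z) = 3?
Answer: -34925/834028 ≈ -0.041875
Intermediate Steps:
V(g) = g²
U(x, X) = -12 (U(x, X) = -((-3)² + 3) = -(9 + 3) = -1*12 = -12)
d(o, p) = (-2224 + p)*(-1954 + o) (d(o, p) = (-1954 + o)*(-2224 + p) = (-2224 + p)*(-1954 + o))
((-951143 - 1515143) + 2396436)/d(1208, U(4, 49)) = ((-951143 - 1515143) + 2396436)/(4345696 - 2224*1208 - 1954*(-12) + 1208*(-12)) = (-2466286 + 2396436)/(4345696 - 2686592 + 23448 - 14496) = -69850/1668056 = -69850*1/1668056 = -34925/834028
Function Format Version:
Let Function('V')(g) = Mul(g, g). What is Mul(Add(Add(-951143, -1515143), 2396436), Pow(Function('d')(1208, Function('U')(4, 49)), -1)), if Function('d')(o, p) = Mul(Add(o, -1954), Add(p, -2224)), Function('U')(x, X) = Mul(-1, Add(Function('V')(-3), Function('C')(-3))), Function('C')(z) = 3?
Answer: Rational(-34925, 834028) ≈ -0.041875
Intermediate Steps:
Function('V')(g) = Pow(g, 2)
Function('U')(x, X) = -12 (Function('U')(x, X) = Mul(-1, Add(Pow(-3, 2), 3)) = Mul(-1, Add(9, 3)) = Mul(-1, 12) = -12)
Function('d')(o, p) = Mul(Add(-2224, p), Add(-1954, o)) (Function('d')(o, p) = Mul(Add(-1954, o), Add(-2224, p)) = Mul(Add(-2224, p), Add(-1954, o)))
Mul(Add(Add(-951143, -1515143), 2396436), Pow(Function('d')(1208, Function('U')(4, 49)), -1)) = Mul(Add(Add(-951143, -1515143), 2396436), Pow(Add(4345696, Mul(-2224, 1208), Mul(-1954, -12), Mul(1208, -12)), -1)) = Mul(Add(-2466286, 2396436), Pow(Add(4345696, -2686592, 23448, -14496), -1)) = Mul(-69850, Pow(1668056, -1)) = Mul(-69850, Rational(1, 1668056)) = Rational(-34925, 834028)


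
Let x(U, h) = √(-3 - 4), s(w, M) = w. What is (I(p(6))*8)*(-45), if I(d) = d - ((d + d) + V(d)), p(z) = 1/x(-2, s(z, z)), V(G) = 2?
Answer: 720 - 360*I*√7/7 ≈ 720.0 - 136.07*I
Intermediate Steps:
x(U, h) = I*√7 (x(U, h) = √(-7) = I*√7)
p(z) = -I*√7/7 (p(z) = 1/(I*√7) = -I*√7/7)
I(d) = -2 - d (I(d) = d - ((d + d) + 2) = d - (2*d + 2) = d - (2 + 2*d) = d + (-2 - 2*d) = -2 - d)
(I(p(6))*8)*(-45) = ((-2 - (-1)*I*√7/7)*8)*(-45) = ((-2 + I*√7/7)*8)*(-45) = (-16 + 8*I*√7/7)*(-45) = 720 - 360*I*√7/7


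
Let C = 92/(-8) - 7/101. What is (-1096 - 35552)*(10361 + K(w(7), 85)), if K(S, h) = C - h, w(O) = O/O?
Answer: -37993256460/101 ≈ -3.7617e+8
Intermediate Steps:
w(O) = 1
C = -2337/202 (C = 92*(-⅛) - 7*1/101 = -23/2 - 7/101 = -2337/202 ≈ -11.569)
K(S, h) = -2337/202 - h
(-1096 - 35552)*(10361 + K(w(7), 85)) = (-1096 - 35552)*(10361 + (-2337/202 - 1*85)) = -36648*(10361 + (-2337/202 - 85)) = -36648*(10361 - 19507/202) = -36648*2073415/202 = -37993256460/101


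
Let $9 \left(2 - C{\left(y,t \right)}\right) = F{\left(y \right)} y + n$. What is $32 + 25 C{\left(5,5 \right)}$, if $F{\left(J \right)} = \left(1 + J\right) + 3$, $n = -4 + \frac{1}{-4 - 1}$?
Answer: $- \frac{94}{3} \approx -31.333$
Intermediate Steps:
$n = - \frac{21}{5}$ ($n = -4 + \frac{1}{-5} = -4 - \frac{1}{5} = - \frac{21}{5} \approx -4.2$)
$F{\left(J \right)} = 4 + J$
$C{\left(y,t \right)} = \frac{37}{15} - \frac{y \left(4 + y\right)}{9}$ ($C{\left(y,t \right)} = 2 - \frac{\left(4 + y\right) y - \frac{21}{5}}{9} = 2 - \frac{y \left(4 + y\right) - \frac{21}{5}}{9} = 2 - \frac{- \frac{21}{5} + y \left(4 + y\right)}{9} = 2 - \left(- \frac{7}{15} + \frac{y \left(4 + y\right)}{9}\right) = \frac{37}{15} - \frac{y \left(4 + y\right)}{9}$)
$32 + 25 C{\left(5,5 \right)} = 32 + 25 \left(\frac{37}{15} - \frac{5 \left(4 + 5\right)}{9}\right) = 32 + 25 \left(\frac{37}{15} - \frac{5}{9} \cdot 9\right) = 32 + 25 \left(\frac{37}{15} - 5\right) = 32 + 25 \left(- \frac{38}{15}\right) = 32 - \frac{190}{3} = - \frac{94}{3}$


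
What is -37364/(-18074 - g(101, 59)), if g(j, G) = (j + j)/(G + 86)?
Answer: 1354445/655233 ≈ 2.0671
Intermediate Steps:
g(j, G) = 2*j/(86 + G) (g(j, G) = (2*j)/(86 + G) = 2*j/(86 + G))
-37364/(-18074 - g(101, 59)) = -37364/(-18074 - 2*101/(86 + 59)) = -37364/(-18074 - 2*101/145) = -37364/(-18074 - 1*202/145) = -37364/(-18074 - 202/145) = -37364/(-2620932/145) = -37364*(-145/2620932) = 1354445/655233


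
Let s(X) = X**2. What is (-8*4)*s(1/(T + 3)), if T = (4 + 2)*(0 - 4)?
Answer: -32/441 ≈ -0.072562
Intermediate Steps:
T = -24 (T = 6*(-4) = -24)
(-8*4)*s(1/(T + 3)) = (-8*4)*(1/(-24 + 3))**2 = -32*(1/(-21))**2 = -32*(-1/21)**2 = -32*1/441 = -32/441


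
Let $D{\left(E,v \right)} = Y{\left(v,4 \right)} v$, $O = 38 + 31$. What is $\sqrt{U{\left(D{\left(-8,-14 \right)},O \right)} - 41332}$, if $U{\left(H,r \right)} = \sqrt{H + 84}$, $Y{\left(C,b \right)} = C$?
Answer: $\sqrt{-41332 + 2 \sqrt{70}} \approx 203.26 i$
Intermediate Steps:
$O = 69$
$D{\left(E,v \right)} = v^{2}$ ($D{\left(E,v \right)} = v v = v^{2}$)
$U{\left(H,r \right)} = \sqrt{84 + H}$
$\sqrt{U{\left(D{\left(-8,-14 \right)},O \right)} - 41332} = \sqrt{\sqrt{84 + \left(-14\right)^{2}} - 41332} = \sqrt{\sqrt{84 + 196} - 41332} = \sqrt{\sqrt{280} - 41332} = \sqrt{2 \sqrt{70} - 41332} = \sqrt{-41332 + 2 \sqrt{70}}$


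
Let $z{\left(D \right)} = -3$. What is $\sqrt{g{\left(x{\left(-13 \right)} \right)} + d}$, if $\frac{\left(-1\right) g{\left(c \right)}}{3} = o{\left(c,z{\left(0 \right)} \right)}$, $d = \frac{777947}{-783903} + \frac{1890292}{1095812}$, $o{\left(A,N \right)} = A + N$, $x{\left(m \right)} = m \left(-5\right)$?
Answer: $\frac{i \sqrt{8544285493758582936519714}}{214752578559} \approx 13.611 i$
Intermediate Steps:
$x{\left(m \right)} = - 5 m$
$d = \frac{157330477928}{214752578559}$ ($d = 777947 \left(- \frac{1}{783903}\right) + 1890292 \cdot \frac{1}{1095812} = - \frac{777947}{783903} + \frac{472573}{273953} = \frac{157330477928}{214752578559} \approx 0.73261$)
$g{\left(c \right)} = 9 - 3 c$ ($g{\left(c \right)} = - 3 \left(c - 3\right) = - 3 \left(-3 + c\right) = 9 - 3 c$)
$\sqrt{g{\left(x{\left(-13 \right)} \right)} + d} = \sqrt{\left(9 - 3 \left(\left(-5\right) \left(-13\right)\right)\right) + \frac{157330477928}{214752578559}} = \sqrt{\left(9 - 195\right) + \frac{157330477928}{214752578559}} = \sqrt{-186 + \frac{157330477928}{214752578559}} = \sqrt{- \frac{39786649134046}{214752578559}} = \frac{i \sqrt{8544285493758582936519714}}{214752578559}$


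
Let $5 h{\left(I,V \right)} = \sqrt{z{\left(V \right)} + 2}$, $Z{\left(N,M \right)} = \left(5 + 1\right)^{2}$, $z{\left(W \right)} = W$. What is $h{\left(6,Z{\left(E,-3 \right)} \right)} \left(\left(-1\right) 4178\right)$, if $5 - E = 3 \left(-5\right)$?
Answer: $- \frac{4178 \sqrt{38}}{5} \approx -5151.0$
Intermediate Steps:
$E = 20$ ($E = 5 - 3 \left(-5\right) = 5 - -15 = 5 + 15 = 20$)
$Z{\left(N,M \right)} = 36$ ($Z{\left(N,M \right)} = 6^{2} = 36$)
$h{\left(I,V \right)} = \frac{\sqrt{2 + V}}{5}$ ($h{\left(I,V \right)} = \frac{\sqrt{V + 2}}{5} = \frac{\sqrt{2 + V}}{5}$)
$h{\left(6,Z{\left(E,-3 \right)} \right)} \left(\left(-1\right) 4178\right) = \frac{\sqrt{2 + 36}}{5} \left(\left(-1\right) 4178\right) = \frac{\sqrt{38}}{5} \left(-4178\right) = - \frac{4178 \sqrt{38}}{5}$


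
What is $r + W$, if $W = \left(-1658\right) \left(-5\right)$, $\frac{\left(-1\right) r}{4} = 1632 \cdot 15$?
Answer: $-89630$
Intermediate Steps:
$r = -97920$ ($r = - 4 \cdot 1632 \cdot 15 = \left(-4\right) 24480 = -97920$)
$W = 8290$
$r + W = -97920 + 8290 = -89630$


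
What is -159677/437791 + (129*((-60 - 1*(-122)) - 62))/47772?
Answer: -159677/437791 ≈ -0.36473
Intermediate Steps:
-159677/437791 + (129*((-60 - 1*(-122)) - 62))/47772 = -159677*1/437791 + (129*((-60 + 122) - 62))*(1/47772) = -159677/437791 + (129*(62 - 62))*(1/47772) = -159677/437791 + (129*0)*(1/47772) = -159677/437791 + 0*(1/47772) = -159677/437791 + 0 = -159677/437791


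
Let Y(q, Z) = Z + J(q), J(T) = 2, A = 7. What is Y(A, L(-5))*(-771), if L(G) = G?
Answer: 2313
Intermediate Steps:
Y(q, Z) = 2 + Z (Y(q, Z) = Z + 2 = 2 + Z)
Y(A, L(-5))*(-771) = (2 - 5)*(-771) = -3*(-771) = 2313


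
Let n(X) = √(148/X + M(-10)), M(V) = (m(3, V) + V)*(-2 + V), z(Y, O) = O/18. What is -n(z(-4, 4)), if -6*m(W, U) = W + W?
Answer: -√798 ≈ -28.249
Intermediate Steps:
z(Y, O) = O/18 (z(Y, O) = O*(1/18) = O/18)
m(W, U) = -W/3 (m(W, U) = -(W + W)/6 = -W/3)
M(V) = (-1 + V)*(-2 + V) (M(V) = (-⅓*3 + V)*(-2 + V) = (-1 + V)*(-2 + V))
n(X) = √(132 + 148/X) (n(X) = √(148/X + (2 + (-10)² - 3*(-10))) = √(148/X + (2 + 100 + 30)) = √(148/X + 132) = √(132 + 148/X))
-n(z(-4, 4)) = -2*√(33 + 37/(((1/18)*4))) = -2*√(33 + 37/(2/9)) = -2*√(33 + 37*(9/2)) = -2*√(33 + 333/2) = -2*√(399/2) = -2*√798/2 = -√798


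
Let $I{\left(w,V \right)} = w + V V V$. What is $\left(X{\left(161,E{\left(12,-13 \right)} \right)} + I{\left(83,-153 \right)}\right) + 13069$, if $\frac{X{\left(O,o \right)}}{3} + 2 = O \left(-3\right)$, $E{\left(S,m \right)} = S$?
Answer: $-3569880$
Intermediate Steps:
$X{\left(O,o \right)} = -6 - 9 O$ ($X{\left(O,o \right)} = -6 + 3 O \left(-3\right) = -6 + 3 \left(- 3 O\right) = -6 - 9 O$)
$I{\left(w,V \right)} = w + V^{3}$ ($I{\left(w,V \right)} = w + V^{2} V = w + V^{3}$)
$\left(X{\left(161,E{\left(12,-13 \right)} \right)} + I{\left(83,-153 \right)}\right) + 13069 = \left(\left(-6 - 1449\right) + \left(83 + \left(-153\right)^{3}\right)\right) + 13069 = \left(\left(-6 - 1449\right) + \left(83 - 3581577\right)\right) + 13069 = \left(-1455 - 3581494\right) + 13069 = -3582949 + 13069 = -3569880$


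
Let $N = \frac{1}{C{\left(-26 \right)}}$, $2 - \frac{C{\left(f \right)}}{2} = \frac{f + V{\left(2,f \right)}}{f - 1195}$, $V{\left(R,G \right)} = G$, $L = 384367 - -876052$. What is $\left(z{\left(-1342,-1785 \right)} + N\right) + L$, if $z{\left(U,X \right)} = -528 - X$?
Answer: $\frac{6030812501}{4780} \approx 1.2617 \cdot 10^{6}$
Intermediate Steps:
$L = 1260419$ ($L = 384367 + 876052 = 1260419$)
$C{\left(f \right)} = 4 - \frac{4 f}{-1195 + f}$ ($C{\left(f \right)} = 4 - 2 \frac{f + f}{f - 1195} = 4 - 2 \frac{2 f}{-1195 + f} = 4 - \frac{4 f}{-1195 + f}$)
$N = \frac{1221}{4780}$ ($N = \frac{1}{\left(-4780\right) \frac{1}{-1195 - 26}} = \frac{1}{\left(-4780\right) \frac{1}{-1221}} = \frac{1}{\left(-4780\right) \left(- \frac{1}{1221}\right)} = \frac{1}{\frac{4780}{1221}} = \frac{1221}{4780} \approx 0.25544$)
$\left(z{\left(-1342,-1785 \right)} + N\right) + L = \left(\left(-528 - -1785\right) + \frac{1221}{4780}\right) + 1260419 = \left(\left(-528 + 1785\right) + \frac{1221}{4780}\right) + 1260419 = \left(1257 + \frac{1221}{4780}\right) + 1260419 = \frac{6009681}{4780} + 1260419 = \frac{6030812501}{4780}$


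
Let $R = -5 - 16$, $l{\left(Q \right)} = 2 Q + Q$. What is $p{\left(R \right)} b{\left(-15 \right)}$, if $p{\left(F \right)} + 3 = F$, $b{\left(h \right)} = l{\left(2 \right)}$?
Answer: $-144$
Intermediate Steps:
$l{\left(Q \right)} = 3 Q$
$b{\left(h \right)} = 6$ ($b{\left(h \right)} = 3 \cdot 2 = 6$)
$R = -21$ ($R = -5 - 16 = -21$)
$p{\left(F \right)} = -3 + F$
$p{\left(R \right)} b{\left(-15 \right)} = \left(-3 - 21\right) 6 = \left(-24\right) 6 = -144$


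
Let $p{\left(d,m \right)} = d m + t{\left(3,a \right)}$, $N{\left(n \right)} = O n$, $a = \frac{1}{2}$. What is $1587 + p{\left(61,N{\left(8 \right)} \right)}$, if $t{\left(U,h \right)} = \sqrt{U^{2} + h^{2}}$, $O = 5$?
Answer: $4027 + \frac{\sqrt{37}}{2} \approx 4030.0$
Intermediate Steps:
$a = \frac{1}{2} \approx 0.5$
$N{\left(n \right)} = 5 n$
$p{\left(d,m \right)} = \frac{\sqrt{37}}{2} + d m$ ($p{\left(d,m \right)} = d m + \sqrt{3^{2} + \left(\frac{1}{2}\right)^{2}} = d m + \sqrt{9 + \frac{1}{4}} = d m + \sqrt{\frac{37}{4}} = d m + \frac{\sqrt{37}}{2} = \frac{\sqrt{37}}{2} + d m$)
$1587 + p{\left(61,N{\left(8 \right)} \right)} = 1587 + \left(\frac{\sqrt{37}}{2} + 61 \cdot 5 \cdot 8\right) = 1587 + \left(\frac{\sqrt{37}}{2} + 61 \cdot 40\right) = 1587 + \left(\frac{\sqrt{37}}{2} + 2440\right) = 1587 + \left(2440 + \frac{\sqrt{37}}{2}\right) = 4027 + \frac{\sqrt{37}}{2}$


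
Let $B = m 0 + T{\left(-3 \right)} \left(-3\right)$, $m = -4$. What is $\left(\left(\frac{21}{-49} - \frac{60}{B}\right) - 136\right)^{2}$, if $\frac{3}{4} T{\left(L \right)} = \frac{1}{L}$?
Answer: $\frac{1612900}{49} \approx 32916.0$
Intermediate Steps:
$T{\left(L \right)} = \frac{4}{3 L}$
$B = \frac{4}{3}$ ($B = \left(-4\right) 0 + \frac{4}{3 \left(-3\right)} \left(-3\right) = 0 + \frac{4}{3} \left(- \frac{1}{3}\right) \left(-3\right) = 0 - - \frac{4}{3} = 0 + \frac{4}{3} = \frac{4}{3} \approx 1.3333$)
$\left(\left(\frac{21}{-49} - \frac{60}{B}\right) - 136\right)^{2} = \left(\left(\frac{21}{-49} - \frac{60}{\frac{4}{3}}\right) - 136\right)^{2} = \left(\left(21 \left(- \frac{1}{49}\right) - 45\right) - 136\right)^{2} = \left(\left(- \frac{3}{7} - 45\right) - 136\right)^{2} = \left(- \frac{318}{7} - 136\right)^{2} = \left(- \frac{1270}{7}\right)^{2} = \frac{1612900}{49}$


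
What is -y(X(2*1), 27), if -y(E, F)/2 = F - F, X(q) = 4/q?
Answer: 0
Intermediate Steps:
y(E, F) = 0 (y(E, F) = -2*(F - F) = -2*0 = 0)
-y(X(2*1), 27) = -1*0 = 0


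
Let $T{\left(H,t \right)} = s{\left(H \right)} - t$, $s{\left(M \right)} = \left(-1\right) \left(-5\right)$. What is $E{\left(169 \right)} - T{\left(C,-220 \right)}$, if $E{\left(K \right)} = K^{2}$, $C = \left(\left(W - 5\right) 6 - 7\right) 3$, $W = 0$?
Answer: $28336$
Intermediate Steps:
$s{\left(M \right)} = 5$
$C = -111$ ($C = \left(\left(0 - 5\right) 6 - 7\right) 3 = \left(\left(-5\right) 6 - 7\right) 3 = \left(-30 - 7\right) 3 = \left(-37\right) 3 = -111$)
$T{\left(H,t \right)} = 5 - t$
$E{\left(169 \right)} - T{\left(C,-220 \right)} = 169^{2} - \left(5 - -220\right) = 28561 - \left(5 + 220\right) = 28561 - 225 = 28336$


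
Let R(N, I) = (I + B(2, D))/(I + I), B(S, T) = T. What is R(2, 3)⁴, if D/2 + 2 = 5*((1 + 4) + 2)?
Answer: 279841/16 ≈ 17490.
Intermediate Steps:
D = 66 (D = -4 + 2*(5*((1 + 4) + 2)) = -4 + 2*(5*(5 + 2)) = -4 + 2*(5*7) = -4 + 2*35 = -4 + 70 = 66)
R(N, I) = (66 + I)/(2*I) (R(N, I) = (I + 66)/(I + I) = (66 + I)/((2*I)) = (66 + I)*(1/(2*I)) = (66 + I)/(2*I))
R(2, 3)⁴ = ((½)*(66 + 3)/3)⁴ = ((½)*(⅓)*69)⁴ = (23/2)⁴ = 279841/16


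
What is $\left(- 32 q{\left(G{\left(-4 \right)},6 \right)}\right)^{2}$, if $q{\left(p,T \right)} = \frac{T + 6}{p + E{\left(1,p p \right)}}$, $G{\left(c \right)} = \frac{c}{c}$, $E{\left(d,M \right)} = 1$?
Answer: $36864$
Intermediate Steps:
$G{\left(c \right)} = 1$
$q{\left(p,T \right)} = \frac{6 + T}{1 + p}$ ($q{\left(p,T \right)} = \frac{T + 6}{p + 1} = \frac{6 + T}{1 + p}$)
$\left(- 32 q{\left(G{\left(-4 \right)},6 \right)}\right)^{2} = \left(- 32 \frac{6 + 6}{1 + 1}\right)^{2} = \left(- 32 \cdot \frac{1}{2} \cdot 12\right)^{2} = \left(\left(-32\right) 6\right)^{2} = \left(-192\right)^{2} = 36864$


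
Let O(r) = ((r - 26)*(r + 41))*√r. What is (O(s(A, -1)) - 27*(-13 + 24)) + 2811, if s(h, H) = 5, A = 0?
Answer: 2514 - 966*√5 ≈ 353.96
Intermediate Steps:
O(r) = √r*(-26 + r)*(41 + r) (O(r) = ((-26 + r)*(41 + r))*√r = √r*(-26 + r)*(41 + r))
(O(s(A, -1)) - 27*(-13 + 24)) + 2811 = (√5*(-1066 + 5² + 15*5) - 27*(-13 + 24)) + 2811 = (√5*(-1066 + 25 + 75) - 27*11) + 2811 = (√5*(-966) - 297) + 2811 = (-966*√5 - 297) + 2811 = (-297 - 966*√5) + 2811 = 2514 - 966*√5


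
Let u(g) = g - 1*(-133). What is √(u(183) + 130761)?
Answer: √131077 ≈ 362.05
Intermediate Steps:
u(g) = 133 + g (u(g) = g + 133 = 133 + g)
√(u(183) + 130761) = √((133 + 183) + 130761) = √(316 + 130761) = √131077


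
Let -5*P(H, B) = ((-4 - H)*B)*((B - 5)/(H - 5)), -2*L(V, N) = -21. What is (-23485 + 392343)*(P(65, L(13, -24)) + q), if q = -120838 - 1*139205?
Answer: -19182808307523/200 ≈ -9.5914e+10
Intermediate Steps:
L(V, N) = 21/2 (L(V, N) = -½*(-21) = 21/2)
P(H, B) = -B*(-5 + B)*(-4 - H)/(5*(-5 + H)) (P(H, B) = -(-4 - H)*B*(B - 5)/(H - 5)/5 = -B*(-4 - H)*(-5 + B)/(-5 + H)/5 = -B*(-5 + B)*(-4 - H)/(5*(-5 + H)))
q = -260043 (q = -120838 - 139205 = -260043)
(-23485 + 392343)*(P(65, L(13, -24)) + q) = (-23485 + 392343)*((⅕)*(21/2)*(-20 - 5*65 + 4*(21/2) + (21/2)*65)/(-5 + 65) - 260043) = 368858*((⅕)*(21/2)*(-20 - 325 + 42 + 1365/2)/60 - 260043) = 368858*((⅕)*(21/2)*(1/60)*(759/2) - 260043) = 368858*(5313/400 - 260043) = 368858*(-104011887/400) = -19182808307523/200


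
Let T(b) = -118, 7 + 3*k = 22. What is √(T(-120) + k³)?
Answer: √7 ≈ 2.6458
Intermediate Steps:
k = 5 (k = -7/3 + (⅓)*22 = -7/3 + 22/3 = 5)
√(T(-120) + k³) = √(-118 + 5³) = √(-118 + 125) = √7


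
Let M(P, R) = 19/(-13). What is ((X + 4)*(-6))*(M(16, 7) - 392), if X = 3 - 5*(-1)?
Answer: 368280/13 ≈ 28329.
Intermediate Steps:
X = 8 (X = 3 + 5 = 8)
M(P, R) = -19/13 (M(P, R) = 19*(-1/13) = -19/13)
((X + 4)*(-6))*(M(16, 7) - 392) = ((8 + 4)*(-6))*(-19/13 - 392) = (12*(-6))*(-5115/13) = -72*(-5115/13) = 368280/13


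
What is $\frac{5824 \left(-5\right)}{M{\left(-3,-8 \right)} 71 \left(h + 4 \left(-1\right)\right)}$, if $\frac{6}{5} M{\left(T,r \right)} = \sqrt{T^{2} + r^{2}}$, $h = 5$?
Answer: $- \frac{34944 \sqrt{73}}{5183} \approx -57.604$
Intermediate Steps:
$M{\left(T,r \right)} = \frac{5 \sqrt{T^{2} + r^{2}}}{6}$
$\frac{5824 \left(-5\right)}{M{\left(-3,-8 \right)} 71 \left(h + 4 \left(-1\right)\right)} = \frac{5824 \left(-5\right)}{\frac{5 \sqrt{\left(-3\right)^{2} + \left(-8\right)^{2}}}{6} \cdot 71 \left(5 + 4 \left(-1\right)\right)} = - \frac{29120}{\frac{5 \sqrt{9 + 64}}{6} \cdot 71 \left(5 - 4\right)} = - \frac{29120}{\frac{5 \sqrt{73}}{6} \cdot 71 \cdot 1} = - \frac{29120}{\frac{355 \sqrt{73}}{6} \cdot 1} = - \frac{29120}{\frac{355}{6} \sqrt{73}} = - 29120 \frac{6 \sqrt{73}}{25915} = - \frac{34944 \sqrt{73}}{5183}$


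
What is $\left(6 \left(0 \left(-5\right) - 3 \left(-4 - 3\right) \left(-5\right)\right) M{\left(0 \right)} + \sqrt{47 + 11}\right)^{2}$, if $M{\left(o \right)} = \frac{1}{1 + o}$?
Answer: $\left(630 - \sqrt{58}\right)^{2} \approx 3.8736 \cdot 10^{5}$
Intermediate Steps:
$\left(6 \left(0 \left(-5\right) - 3 \left(-4 - 3\right) \left(-5\right)\right) M{\left(0 \right)} + \sqrt{47 + 11}\right)^{2} = \left(\frac{6 \left(0 \left(-5\right) - 3 \left(-4 - 3\right) \left(-5\right)\right)}{1 + 0} + \sqrt{47 + 11}\right)^{2} = \left(\frac{6 \left(0 - 3 \left(\left(-7\right) \left(-5\right)\right)\right)}{1} + \sqrt{58}\right)^{2} = \left(6 \left(0 - 105\right) 1 + \sqrt{58}\right)^{2} = \left(6 \left(-105\right) 1 + \sqrt{58}\right)^{2} = \left(\left(-630\right) 1 + \sqrt{58}\right)^{2} = \left(-630 + \sqrt{58}\right)^{2}$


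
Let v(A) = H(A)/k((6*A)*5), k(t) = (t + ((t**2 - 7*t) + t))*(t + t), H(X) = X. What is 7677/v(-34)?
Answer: 481578210000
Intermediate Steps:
k(t) = 2*t*(t**2 - 5*t) (k(t) = (t + (t**2 - 6*t))*(2*t) = (t**2 - 5*t)*(2*t) = 2*t*(t**2 - 5*t))
v(A) = 1/(1800*A*(-5 + 30*A)) (v(A) = A/((2*((6*A)*5)**2*(-5 + (6*A)*5))) = A/((2*(30*A)**2*(-5 + 30*A))) = A/((2*(900*A**2)*(-5 + 30*A))) = A/((1800*A**2*(-5 + 30*A))) = A*(1/(1800*A**2*(-5 + 30*A))) = 1/(1800*A*(-5 + 30*A)))
7677/v(-34) = 7677/(((1/9000)/(-34*(-1 + 6*(-34))))) = 7677/(((1/9000)*(-1/34)/(-1 - 204))) = 7677/(((1/9000)*(-1/34)/(-205))) = 7677/(((1/9000)*(-1/34)*(-1/205))) = 7677/(1/62730000) = 7677*62730000 = 481578210000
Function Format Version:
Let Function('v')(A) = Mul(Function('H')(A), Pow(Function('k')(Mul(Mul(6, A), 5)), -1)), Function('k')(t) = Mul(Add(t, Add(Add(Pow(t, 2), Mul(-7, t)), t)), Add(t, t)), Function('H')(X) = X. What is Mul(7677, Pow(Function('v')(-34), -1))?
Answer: 481578210000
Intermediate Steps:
Function('k')(t) = Mul(2, t, Add(Pow(t, 2), Mul(-5, t))) (Function('k')(t) = Mul(Add(t, Add(Pow(t, 2), Mul(-6, t))), Mul(2, t)) = Mul(Add(Pow(t, 2), Mul(-5, t)), Mul(2, t)) = Mul(2, t, Add(Pow(t, 2), Mul(-5, t))))
Function('v')(A) = Mul(Rational(1, 1800), Pow(A, -1), Pow(Add(-5, Mul(30, A)), -1)) (Function('v')(A) = Mul(A, Pow(Mul(2, Pow(Mul(Mul(6, A), 5), 2), Add(-5, Mul(Mul(6, A), 5))), -1)) = Mul(A, Pow(Mul(2, Pow(Mul(30, A), 2), Add(-5, Mul(30, A))), -1)) = Mul(A, Pow(Mul(2, Mul(900, Pow(A, 2)), Add(-5, Mul(30, A))), -1)) = Mul(A, Pow(Mul(1800, Pow(A, 2), Add(-5, Mul(30, A))), -1)) = Mul(A, Mul(Rational(1, 1800), Pow(A, -2), Pow(Add(-5, Mul(30, A)), -1))) = Mul(Rational(1, 1800), Pow(A, -1), Pow(Add(-5, Mul(30, A)), -1)))
Mul(7677, Pow(Function('v')(-34), -1)) = Mul(7677, Pow(Mul(Rational(1, 9000), Pow(-34, -1), Pow(Add(-1, Mul(6, -34)), -1)), -1)) = Mul(7677, Pow(Mul(Rational(1, 9000), Rational(-1, 34), Pow(Add(-1, -204), -1)), -1)) = Mul(7677, Pow(Mul(Rational(1, 9000), Rational(-1, 34), Pow(-205, -1)), -1)) = Mul(7677, Pow(Mul(Rational(1, 9000), Rational(-1, 34), Rational(-1, 205)), -1)) = Mul(7677, Pow(Rational(1, 62730000), -1)) = Mul(7677, 62730000) = 481578210000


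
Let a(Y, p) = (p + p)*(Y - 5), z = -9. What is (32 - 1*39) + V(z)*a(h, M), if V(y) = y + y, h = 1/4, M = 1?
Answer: 164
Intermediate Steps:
h = ¼ ≈ 0.25000
a(Y, p) = 2*p*(-5 + Y) (a(Y, p) = (2*p)*(-5 + Y) = 2*p*(-5 + Y))
V(y) = 2*y
(32 - 1*39) + V(z)*a(h, M) = (32 - 1*39) + (2*(-9))*(2*1*(-5 + ¼)) = (32 - 39) - 36*(-19)/4 = -7 - 18*(-19/2) = -7 + 171 = 164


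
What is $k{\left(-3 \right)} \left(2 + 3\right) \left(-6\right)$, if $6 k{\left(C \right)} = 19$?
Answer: $-95$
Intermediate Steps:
$k{\left(C \right)} = \frac{19}{6}$ ($k{\left(C \right)} = \frac{1}{6} \cdot 19 = \frac{19}{6}$)
$k{\left(-3 \right)} \left(2 + 3\right) \left(-6\right) = \frac{19 \left(2 + 3\right) \left(-6\right)}{6} = \frac{19 \cdot 5 \left(-6\right)}{6} = \frac{19}{6} \left(-30\right) = -95$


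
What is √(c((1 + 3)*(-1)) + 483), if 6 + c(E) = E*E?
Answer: √493 ≈ 22.204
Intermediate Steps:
c(E) = -6 + E² (c(E) = -6 + E*E = -6 + E²)
√(c((1 + 3)*(-1)) + 483) = √((-6 + ((1 + 3)*(-1))²) + 483) = √((-6 + (4*(-1))²) + 483) = √((-6 + (-4)²) + 483) = √((-6 + 16) + 483) = √(10 + 483) = √493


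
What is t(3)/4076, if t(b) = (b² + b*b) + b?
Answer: 21/4076 ≈ 0.0051521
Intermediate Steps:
t(b) = b + 2*b² (t(b) = (b² + b²) + b = 2*b² + b = b + 2*b²)
t(3)/4076 = (3*(1 + 2*3))/4076 = (3*(1 + 6))*(1/4076) = (3*7)*(1/4076) = 21*(1/4076) = 21/4076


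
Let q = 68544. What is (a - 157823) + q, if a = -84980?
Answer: -174259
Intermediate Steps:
(a - 157823) + q = (-84980 - 157823) + 68544 = -242803 + 68544 = -174259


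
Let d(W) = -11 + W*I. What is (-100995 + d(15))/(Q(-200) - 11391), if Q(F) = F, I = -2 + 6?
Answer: 100946/11591 ≈ 8.7090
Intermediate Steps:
I = 4
d(W) = -11 + 4*W (d(W) = -11 + W*4 = -11 + 4*W)
(-100995 + d(15))/(Q(-200) - 11391) = (-100995 + (-11 + 4*15))/(-200 - 11391) = (-100995 + (-11 + 60))/(-11591) = (-100995 + 49)*(-1/11591) = -100946*(-1/11591) = 100946/11591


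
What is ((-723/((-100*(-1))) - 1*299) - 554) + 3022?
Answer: 216177/100 ≈ 2161.8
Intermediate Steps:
((-723/((-100*(-1))) - 1*299) - 554) + 3022 = ((-723/100 - 299) - 554) + 3022 = (-30623/100 - 554) + 3022 = -86023/100 + 3022 = 216177/100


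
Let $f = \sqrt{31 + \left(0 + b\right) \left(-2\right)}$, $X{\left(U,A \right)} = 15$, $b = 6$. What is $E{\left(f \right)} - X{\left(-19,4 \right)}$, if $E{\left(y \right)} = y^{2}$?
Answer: $4$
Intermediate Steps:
$f = \sqrt{19}$ ($f = \sqrt{31 + \left(0 + 6\right) \left(-2\right)} = \sqrt{31 + 6 \left(-2\right)} = \sqrt{31 - 12} = \sqrt{19} \approx 4.3589$)
$E{\left(f \right)} - X{\left(-19,4 \right)} = \left(\sqrt{19}\right)^{2} - 15 = 19 - 15 = 4$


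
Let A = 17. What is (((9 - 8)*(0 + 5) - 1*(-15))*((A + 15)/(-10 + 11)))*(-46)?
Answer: -29440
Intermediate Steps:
(((9 - 8)*(0 + 5) - 1*(-15))*((A + 15)/(-10 + 11)))*(-46) = (((9 - 8)*(0 + 5) - 1*(-15))*((17 + 15)/(-10 + 11)))*(-46) = ((1*5 + 15)*(32/1))*(-46) = ((5 + 15)*(32*1))*(-46) = (20*32)*(-46) = 640*(-46) = -29440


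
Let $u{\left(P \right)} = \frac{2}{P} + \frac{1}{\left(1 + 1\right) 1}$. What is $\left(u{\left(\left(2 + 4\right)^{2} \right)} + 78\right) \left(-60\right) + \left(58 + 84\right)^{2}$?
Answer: $\frac{46352}{3} \approx 15451.0$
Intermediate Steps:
$u{\left(P \right)} = \frac{1}{2} + \frac{2}{P}$ ($u{\left(P \right)} = \frac{2}{P} + \frac{1}{2} \cdot 1 = \frac{2}{P} + \frac{1}{2} = \frac{1}{2} + \frac{2}{P}$)
$\left(u{\left(\left(2 + 4\right)^{2} \right)} + 78\right) \left(-60\right) + \left(58 + 84\right)^{2} = \left(\frac{4 + \left(2 + 4\right)^{2}}{2 \left(2 + 4\right)^{2}} + 78\right) \left(-60\right) + \left(58 + 84\right)^{2} = \left(\frac{4 + 6^{2}}{2 \cdot 6^{2}} + 78\right) \left(-60\right) + 142^{2} = \left(\frac{4 + 36}{2 \cdot 36} + 78\right) \left(-60\right) + 20164 = \left(\frac{1}{2} \cdot \frac{1}{36} \cdot 40 + 78\right) \left(-60\right) + 20164 = \left(\frac{5}{9} + 78\right) \left(-60\right) + 20164 = \frac{707}{9} \left(-60\right) + 20164 = - \frac{14140}{3} + 20164 = \frac{46352}{3}$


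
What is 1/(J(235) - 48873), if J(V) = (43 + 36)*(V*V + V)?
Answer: 1/4332467 ≈ 2.3082e-7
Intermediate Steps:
J(V) = 79*V + 79*V² (J(V) = 79*(V² + V) = 79*(V + V²) = 79*V + 79*V²)
1/(J(235) - 48873) = 1/(79*235*(1 + 235) - 48873) = 1/(79*235*236 - 48873) = 1/(4381340 - 48873) = 1/4332467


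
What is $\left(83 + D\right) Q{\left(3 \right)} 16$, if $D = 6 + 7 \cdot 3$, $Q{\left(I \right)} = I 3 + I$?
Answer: $21120$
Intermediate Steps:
$Q{\left(I \right)} = 4 I$ ($Q{\left(I \right)} = 3 I + I = 4 I$)
$D = 27$ ($D = 6 + 21 = 27$)
$\left(83 + D\right) Q{\left(3 \right)} 16 = \left(83 + 27\right) 4 \cdot 3 \cdot 16 = 110 \cdot 12 \cdot 16 = 110 \cdot 192 = 21120$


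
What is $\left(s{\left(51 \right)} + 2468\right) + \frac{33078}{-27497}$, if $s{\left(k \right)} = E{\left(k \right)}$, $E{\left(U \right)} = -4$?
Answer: $\frac{67719530}{27497} \approx 2462.8$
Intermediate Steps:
$s{\left(k \right)} = -4$
$\left(s{\left(51 \right)} + 2468\right) + \frac{33078}{-27497} = \left(-4 + 2468\right) + \frac{33078}{-27497} = 2464 + 33078 \left(- \frac{1}{27497}\right) = 2464 - \frac{33078}{27497} = \frac{67719530}{27497}$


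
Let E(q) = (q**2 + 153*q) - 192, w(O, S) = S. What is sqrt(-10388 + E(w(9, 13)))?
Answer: I*sqrt(8422) ≈ 91.771*I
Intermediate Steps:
E(q) = -192 + q**2 + 153*q
sqrt(-10388 + E(w(9, 13))) = sqrt(-10388 + (-192 + 13**2 + 153*13)) = sqrt(-10388 + (-192 + 169 + 1989)) = sqrt(-10388 + 1966) = sqrt(-8422) = I*sqrt(8422)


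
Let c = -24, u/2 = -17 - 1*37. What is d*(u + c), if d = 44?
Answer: -5808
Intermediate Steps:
u = -108 (u = 2*(-17 - 1*37) = 2*(-17 - 37) = 2*(-54) = -108)
d*(u + c) = 44*(-108 - 24) = 44*(-132) = -5808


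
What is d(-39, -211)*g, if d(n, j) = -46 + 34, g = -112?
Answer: 1344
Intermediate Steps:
d(n, j) = -12
d(-39, -211)*g = -12*(-112) = 1344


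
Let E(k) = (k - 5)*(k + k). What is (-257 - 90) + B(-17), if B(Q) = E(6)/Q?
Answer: -5911/17 ≈ -347.71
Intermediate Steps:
E(k) = 2*k*(-5 + k) (E(k) = (-5 + k)*(2*k) = 2*k*(-5 + k))
B(Q) = 12/Q (B(Q) = (2*6*(-5 + 6))/Q = (2*6*1)/Q = 12/Q)
(-257 - 90) + B(-17) = (-257 - 90) + 12/(-17) = -347 + 12*(-1/17) = -347 - 12/17 = -5911/17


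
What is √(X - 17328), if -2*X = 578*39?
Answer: I*√28599 ≈ 169.11*I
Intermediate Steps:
X = -11271 (X = -289*39 = -½*22542 = -11271)
√(X - 17328) = √(-11271 - 17328) = √(-28599) = I*√28599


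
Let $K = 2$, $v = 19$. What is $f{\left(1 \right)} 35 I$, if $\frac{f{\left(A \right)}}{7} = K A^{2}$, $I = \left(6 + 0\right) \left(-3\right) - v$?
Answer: $-18130$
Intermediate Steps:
$I = -37$ ($I = \left(6 + 0\right) \left(-3\right) - 19 = 6 \left(-3\right) - 19 = -18 - 19 = -37$)
$f{\left(A \right)} = 14 A^{2}$ ($f{\left(A \right)} = 7 \cdot 2 A^{2} = 14 A^{2}$)
$f{\left(1 \right)} 35 I = 14 \cdot 1^{2} \cdot 35 \left(-37\right) = 14 \cdot 1 \cdot 35 \left(-37\right) = 14 \cdot 35 \left(-37\right) = 490 \left(-37\right) = -18130$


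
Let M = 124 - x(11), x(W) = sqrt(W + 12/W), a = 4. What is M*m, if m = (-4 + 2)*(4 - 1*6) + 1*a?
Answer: 992 - 8*sqrt(1463)/11 ≈ 964.18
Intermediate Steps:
M = 124 - sqrt(1463)/11 (M = 124 - sqrt(11 + 12/11) = 124 - sqrt(133/11) = 124 - sqrt(1463)/11 ≈ 120.52)
m = 8 (m = (-4 + 2)*(4 - 1*6) + 1*4 = -2*(4 - 6) + 4 = -2*(-2) + 4 = 4 + 4 = 8)
M*m = (124 - sqrt(1463)/11)*8 = 992 - 8*sqrt(1463)/11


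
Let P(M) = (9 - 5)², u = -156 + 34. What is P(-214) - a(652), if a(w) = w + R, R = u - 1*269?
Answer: -245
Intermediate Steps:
u = -122
R = -391 (R = -122 - 1*269 = -122 - 269 = -391)
a(w) = -391 + w (a(w) = w - 391 = -391 + w)
P(M) = 16 (P(M) = 4² = 16)
P(-214) - a(652) = 16 - (-391 + 652) = 16 - 1*261 = 16 - 261 = -245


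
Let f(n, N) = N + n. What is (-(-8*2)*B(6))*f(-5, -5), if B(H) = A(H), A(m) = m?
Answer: -960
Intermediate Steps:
B(H) = H
(-(-8*2)*B(6))*f(-5, -5) = (-(-8*2)*6)*(-5 - 5) = -(-16)*6*(-10) = -1*(-96)*(-10) = 96*(-10) = -960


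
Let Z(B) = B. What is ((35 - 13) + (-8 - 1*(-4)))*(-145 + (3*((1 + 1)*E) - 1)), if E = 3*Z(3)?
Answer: -1656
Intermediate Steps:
E = 9 (E = 3*3 = 9)
((35 - 13) + (-8 - 1*(-4)))*(-145 + (3*((1 + 1)*E) - 1)) = ((35 - 13) + (-8 - 1*(-4)))*(-145 + (3*((1 + 1)*9) - 1)) = (22 + (-8 + 4))*(-145 + (3*(2*9) - 1)) = (22 - 4)*(-145 + (3*18 - 1)) = 18*(-145 + (54 - 1)) = 18*(-145 + 53) = 18*(-92) = -1656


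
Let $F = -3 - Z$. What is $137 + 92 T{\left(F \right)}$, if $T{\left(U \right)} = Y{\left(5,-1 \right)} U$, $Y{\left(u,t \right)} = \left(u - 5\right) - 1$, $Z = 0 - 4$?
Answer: $45$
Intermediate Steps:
$Z = -4$ ($Z = 0 - 4 = -4$)
$Y{\left(u,t \right)} = -6 + u$ ($Y{\left(u,t \right)} = \left(u - 5\right) - 1 = \left(-5 + u\right) - 1 = -6 + u$)
$F = 1$ ($F = -3 - -4 = -3 + 4 = 1$)
$T{\left(U \right)} = - U$ ($T{\left(U \right)} = \left(-6 + 5\right) U = - U$)
$137 + 92 T{\left(F \right)} = 137 + 92 \left(\left(-1\right) 1\right) = 137 + 92 \left(-1\right) = 137 - 92 = 45$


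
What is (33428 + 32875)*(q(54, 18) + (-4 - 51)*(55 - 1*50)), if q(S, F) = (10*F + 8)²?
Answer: 2325179907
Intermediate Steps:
q(S, F) = (8 + 10*F)²
(33428 + 32875)*(q(54, 18) + (-4 - 51)*(55 - 1*50)) = (33428 + 32875)*(4*(4 + 5*18)² + (-4 - 51)*(55 - 1*50)) = 66303*(4*(4 + 90)² - 55*(55 - 50)) = 66303*(4*94² - 55*5) = 66303*(4*8836 - 275) = 66303*(35344 - 275) = 66303*35069 = 2325179907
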